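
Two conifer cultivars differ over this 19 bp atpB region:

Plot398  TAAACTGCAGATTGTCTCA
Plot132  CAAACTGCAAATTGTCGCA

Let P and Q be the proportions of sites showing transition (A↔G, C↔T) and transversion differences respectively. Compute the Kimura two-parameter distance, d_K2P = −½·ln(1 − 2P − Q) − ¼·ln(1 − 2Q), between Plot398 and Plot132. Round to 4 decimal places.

Mismatches occur at site 1 (T↔C, transition), site 10 (G↔A, transition), site 17 (T↔G, transversion).
Of the 3 differences, 2 transitions and 1 transversion over 19 sites: P = 2/19 = 0.105263, Q = 1/19 = 0.052632.
d = −0.5·ln(0.736842) − 0.25·ln(0.894736) = −0.5·(-0.305382) − 0.25·(-0.111227) = 0.1805.

0.1805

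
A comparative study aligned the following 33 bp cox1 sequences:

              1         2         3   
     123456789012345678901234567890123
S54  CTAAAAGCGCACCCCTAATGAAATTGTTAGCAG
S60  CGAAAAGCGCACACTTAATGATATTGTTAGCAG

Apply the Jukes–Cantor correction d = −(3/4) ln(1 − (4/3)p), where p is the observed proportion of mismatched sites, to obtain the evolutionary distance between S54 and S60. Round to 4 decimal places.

0.1322

The sequences differ at positions 2 (T/G), 13 (C/A), 15 (C/T), 22 (A/T).
p = 4/33 = 0.121212.
d = −0.75 · ln(1 − (4/3)·0.121212) = −0.75 · ln(0.838384) = −0.75 · (-0.176279) = 0.1322.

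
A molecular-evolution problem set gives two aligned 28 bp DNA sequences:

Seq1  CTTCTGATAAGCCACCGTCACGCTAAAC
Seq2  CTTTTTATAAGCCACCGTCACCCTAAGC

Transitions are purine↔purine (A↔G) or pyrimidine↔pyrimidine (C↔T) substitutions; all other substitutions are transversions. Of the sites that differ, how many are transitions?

2

Differing sites — 4:C/T (Ti); 6:G/T (Tv); 22:G/C (Tv); 27:A/G (Ti).
Of the 4 differences, 2 transitions and 2 transversions, so the answer is 2.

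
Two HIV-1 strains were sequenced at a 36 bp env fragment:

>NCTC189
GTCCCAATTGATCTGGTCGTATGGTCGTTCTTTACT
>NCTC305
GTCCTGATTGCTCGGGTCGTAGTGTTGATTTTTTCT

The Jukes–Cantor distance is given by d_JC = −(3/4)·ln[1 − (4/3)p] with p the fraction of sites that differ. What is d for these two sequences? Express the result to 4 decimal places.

Differing sites — 5:C/T; 6:A/G; 11:A/C; 14:T/G; 22:T/G; 23:G/T; 26:C/T; 28:T/A; 30:C/T; 34:A/T.
p = 10/36 = 0.277778.
d = −0.75 · ln(1 − (4/3)·0.277778) = −0.75 · ln(0.629629) = −0.75 · (-0.462625) = 0.3470.

0.3470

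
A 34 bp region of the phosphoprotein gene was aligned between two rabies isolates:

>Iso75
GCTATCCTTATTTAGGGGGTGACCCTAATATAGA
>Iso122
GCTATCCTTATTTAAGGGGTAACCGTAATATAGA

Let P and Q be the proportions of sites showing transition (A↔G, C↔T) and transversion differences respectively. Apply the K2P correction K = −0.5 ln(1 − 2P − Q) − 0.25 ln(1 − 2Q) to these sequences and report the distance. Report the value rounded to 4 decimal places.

Mismatches occur at site 15 (G/A, transition), site 21 (G/A, transition), site 25 (C/G, transversion).
Of the 3 differences, 2 transitions and 1 transversion over 34 sites: P = 2/34 = 0.058824, Q = 1/34 = 0.029412.
d = −0.5·ln(0.852940) − 0.25·ln(0.941176) = −0.5·(-0.159066) − 0.25·(-0.060625) = 0.0947.

0.0947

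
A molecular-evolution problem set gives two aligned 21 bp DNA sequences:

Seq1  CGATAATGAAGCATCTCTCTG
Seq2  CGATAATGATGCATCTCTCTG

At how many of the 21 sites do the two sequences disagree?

1

A single mismatch occurs at site 10 (A/T).
That gives 1 mismatch out of 21 aligned sites, so the Hamming distance is 1.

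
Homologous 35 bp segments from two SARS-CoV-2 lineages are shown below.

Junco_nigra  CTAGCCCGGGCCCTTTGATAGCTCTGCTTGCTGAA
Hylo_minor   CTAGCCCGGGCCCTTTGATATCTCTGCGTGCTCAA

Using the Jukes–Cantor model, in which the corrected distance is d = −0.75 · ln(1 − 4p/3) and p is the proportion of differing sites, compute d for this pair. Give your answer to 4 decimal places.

0.0910

Mismatches occur at site 21 (G↔T), site 28 (T↔G), site 33 (G↔C).
p = 3/35 = 0.085714.
d = −0.75 · ln(1 − (4/3)·0.085714) = −0.75 · ln(0.885715) = −0.75 · (-0.121360) = 0.0910.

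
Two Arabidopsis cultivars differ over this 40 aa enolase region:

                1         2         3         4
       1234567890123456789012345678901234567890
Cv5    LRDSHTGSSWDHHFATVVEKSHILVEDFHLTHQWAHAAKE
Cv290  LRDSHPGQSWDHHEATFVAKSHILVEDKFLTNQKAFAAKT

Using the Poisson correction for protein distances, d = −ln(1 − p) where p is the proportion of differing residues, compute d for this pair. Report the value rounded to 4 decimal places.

0.3216

The sequences differ at positions 6 (T/P), 8 (S/Q), 14 (F/E), 17 (V/F), 19 (E/A), 28 (F/K), 29 (H/F), 32 (H/N), 34 (W/K), 36 (H/F), 40 (E/T).
p = 11/40 = 0.275000.
d = −ln(1 − 0.275000) = −ln(0.725000) = 0.3216.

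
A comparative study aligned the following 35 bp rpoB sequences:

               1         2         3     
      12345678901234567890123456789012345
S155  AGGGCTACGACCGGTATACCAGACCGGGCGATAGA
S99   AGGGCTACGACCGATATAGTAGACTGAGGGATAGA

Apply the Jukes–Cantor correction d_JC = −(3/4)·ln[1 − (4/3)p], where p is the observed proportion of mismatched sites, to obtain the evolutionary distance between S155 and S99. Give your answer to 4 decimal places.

Mismatches occur at site 14 (G/A), site 19 (C/G), site 20 (C/T), site 25 (C/T), site 27 (G/A), site 29 (C/G).
p = 6/35 = 0.171429.
d = −0.75 · ln(1 − (4/3)·0.171429) = −0.75 · ln(0.771428) = −0.75 · (-0.259512) = 0.1946.

0.1946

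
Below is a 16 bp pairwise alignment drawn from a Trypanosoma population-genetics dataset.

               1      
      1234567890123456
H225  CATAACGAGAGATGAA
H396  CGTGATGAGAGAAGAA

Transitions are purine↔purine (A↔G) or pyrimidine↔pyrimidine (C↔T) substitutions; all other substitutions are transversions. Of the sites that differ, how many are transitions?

3

Differing sites — 2:A/G (Ti); 4:A/G (Ti); 6:C/T (Ti); 13:T/A (Tv).
Of the 4 differences, 3 transitions and 1 transversion, so the answer is 3.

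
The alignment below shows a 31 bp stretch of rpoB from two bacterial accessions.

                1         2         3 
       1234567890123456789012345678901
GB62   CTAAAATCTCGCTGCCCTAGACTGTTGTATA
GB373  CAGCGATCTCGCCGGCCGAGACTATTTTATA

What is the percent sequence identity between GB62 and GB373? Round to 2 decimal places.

The sequences differ at positions 2 (T/A), 3 (A/G), 4 (A/C), 5 (A/G), 13 (T/C), 15 (C/G), 18 (T/G), 24 (G/A), 27 (G/T).
22 of the 31 sites match, so the percent identity is 22/31 × 100 = 70.97%.

70.97%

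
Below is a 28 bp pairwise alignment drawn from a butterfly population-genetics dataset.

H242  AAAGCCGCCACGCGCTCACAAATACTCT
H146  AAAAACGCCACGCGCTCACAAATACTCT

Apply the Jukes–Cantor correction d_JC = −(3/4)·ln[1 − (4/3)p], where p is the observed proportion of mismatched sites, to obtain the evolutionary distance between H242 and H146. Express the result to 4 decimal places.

Mismatches occur at site 4 (G→A), site 5 (C→A).
p = 2/28 = 0.071429.
d = −0.75 · ln(1 − (4/3)·0.071429) = −0.75 · ln(0.904761) = −0.75 · (-0.100084) = 0.0751.

0.0751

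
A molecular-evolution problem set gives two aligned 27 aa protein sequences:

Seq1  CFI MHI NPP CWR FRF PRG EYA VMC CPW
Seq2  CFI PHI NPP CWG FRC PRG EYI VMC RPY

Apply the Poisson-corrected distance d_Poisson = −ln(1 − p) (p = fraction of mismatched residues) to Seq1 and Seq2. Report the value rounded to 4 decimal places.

The sequences differ at positions 4 (M/P), 12 (R/G), 15 (F/C), 21 (A/I), 25 (C/R), 27 (W/Y).
p = 6/27 = 0.222222.
d = −ln(1 − 0.222222) = −ln(0.777778) = 0.2513.

0.2513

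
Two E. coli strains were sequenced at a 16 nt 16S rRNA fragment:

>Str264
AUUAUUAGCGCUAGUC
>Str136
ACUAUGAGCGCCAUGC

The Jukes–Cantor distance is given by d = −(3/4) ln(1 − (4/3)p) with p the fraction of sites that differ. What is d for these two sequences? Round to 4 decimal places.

0.4042

Differing sites — 2:U/C; 6:U/G; 12:U/C; 14:G/U; 15:U/G.
p = 5/16 = 0.312500.
d = −0.75 · ln(1 − (4/3)·0.312500) = −0.75 · ln(0.583333) = −0.75 · (-0.538997) = 0.4042.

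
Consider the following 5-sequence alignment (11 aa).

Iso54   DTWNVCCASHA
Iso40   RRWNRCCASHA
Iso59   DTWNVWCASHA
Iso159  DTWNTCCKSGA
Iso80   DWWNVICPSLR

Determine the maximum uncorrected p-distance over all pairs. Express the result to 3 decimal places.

Pairwise Hamming distances:
  Iso54 vs Iso40: 3
  Iso54 vs Iso59: 1
  Iso54 vs Iso159: 3
  Iso54 vs Iso80: 5
  Iso40 vs Iso59: 4
  Iso40 vs Iso159: 5
  Iso40 vs Iso80: 7
  Iso59 vs Iso159: 4
  Iso59 vs Iso80: 5
  Iso159 vs Iso80: 6
The largest is 7 mismatches, between Iso40 and Iso80; p = 7/11 = 0.636.

0.636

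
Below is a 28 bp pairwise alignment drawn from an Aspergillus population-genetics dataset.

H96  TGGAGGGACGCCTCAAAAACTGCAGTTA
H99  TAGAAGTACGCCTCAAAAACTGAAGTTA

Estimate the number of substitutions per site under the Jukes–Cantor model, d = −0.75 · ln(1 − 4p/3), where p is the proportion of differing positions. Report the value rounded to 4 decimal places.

The sequences differ at positions 2 (G/A), 5 (G/A), 7 (G/T), 23 (C/A).
p = 4/28 = 0.142857.
d = −0.75 · ln(1 − (4/3)·0.142857) = −0.75 · ln(0.809524) = −0.75 · (-0.211309) = 0.1585.

0.1585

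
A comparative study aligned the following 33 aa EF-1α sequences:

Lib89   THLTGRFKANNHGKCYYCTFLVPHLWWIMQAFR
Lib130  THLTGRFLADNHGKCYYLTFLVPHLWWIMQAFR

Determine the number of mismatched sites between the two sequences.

Mismatches occur at site 8 (K→L), site 10 (N→D), site 18 (C→L).
That gives 3 mismatches out of 33 aligned sites, so the Hamming distance is 3.

3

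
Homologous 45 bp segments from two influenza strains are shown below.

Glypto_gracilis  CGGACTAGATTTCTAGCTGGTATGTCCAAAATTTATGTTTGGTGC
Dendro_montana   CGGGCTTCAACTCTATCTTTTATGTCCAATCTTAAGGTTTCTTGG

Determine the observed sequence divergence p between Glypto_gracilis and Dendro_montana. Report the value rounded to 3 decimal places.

Mismatches occur at site 4 (A→G), site 7 (A→T), site 8 (G→C), site 10 (T→A), site 11 (T→C), site 16 (G→T), site 19 (G→T), site 20 (G→T), site 30 (A→T), site 31 (A→C), site 34 (T→A), site 36 (T→G), site 41 (G→C), site 42 (G→T), site 45 (C→G).
There are 15 differences over 45 sites, so p = 15/45 = 0.333.

0.333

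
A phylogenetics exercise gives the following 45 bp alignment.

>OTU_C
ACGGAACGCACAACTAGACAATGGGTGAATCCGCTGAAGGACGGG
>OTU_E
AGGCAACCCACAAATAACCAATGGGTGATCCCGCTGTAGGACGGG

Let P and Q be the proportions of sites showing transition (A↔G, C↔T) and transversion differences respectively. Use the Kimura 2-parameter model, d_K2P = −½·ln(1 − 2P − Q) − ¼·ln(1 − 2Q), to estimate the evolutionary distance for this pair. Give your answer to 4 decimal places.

0.2333

The sequences differ at positions 2 (C/G, transversion), 4 (G/C, transversion), 8 (G/C, transversion), 14 (C/A, transversion), 17 (G/A, transition), 18 (A/C, transversion), 29 (A/T, transversion), 30 (T/C, transition), 37 (A/T, transversion).
Of the 9 differences, 2 transitions and 7 transversions over 45 sites: P = 2/45 = 0.044444, Q = 7/45 = 0.155556.
d = −0.5·ln(0.755556) − 0.25·ln(0.688888) = −0.5·(-0.280301) − 0.25·(-0.372677) = 0.2333.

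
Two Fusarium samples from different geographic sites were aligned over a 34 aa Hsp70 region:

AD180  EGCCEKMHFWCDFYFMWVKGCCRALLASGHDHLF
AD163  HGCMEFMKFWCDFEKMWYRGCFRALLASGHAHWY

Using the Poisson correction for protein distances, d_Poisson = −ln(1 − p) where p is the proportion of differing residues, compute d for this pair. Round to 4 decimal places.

0.4353

Mismatches occur at site 1 (E↔H), site 4 (C↔M), site 6 (K↔F), site 8 (H↔K), site 14 (Y↔E), site 15 (F↔K), site 18 (V↔Y), site 19 (K↔R), site 22 (C↔F), site 31 (D↔A), site 33 (L↔W), site 34 (F↔Y).
p = 12/34 = 0.352941.
d = −ln(1 − 0.352941) = −ln(0.647059) = 0.4353.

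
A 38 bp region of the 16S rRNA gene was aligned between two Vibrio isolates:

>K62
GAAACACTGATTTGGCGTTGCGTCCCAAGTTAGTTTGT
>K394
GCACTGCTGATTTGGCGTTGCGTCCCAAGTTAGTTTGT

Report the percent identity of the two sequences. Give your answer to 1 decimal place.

Differing sites — 2:A/C; 4:A/C; 5:C/T; 6:A/G.
34 of the 38 sites match, so the percent identity is 34/38 × 100 = 89.5%.

89.5%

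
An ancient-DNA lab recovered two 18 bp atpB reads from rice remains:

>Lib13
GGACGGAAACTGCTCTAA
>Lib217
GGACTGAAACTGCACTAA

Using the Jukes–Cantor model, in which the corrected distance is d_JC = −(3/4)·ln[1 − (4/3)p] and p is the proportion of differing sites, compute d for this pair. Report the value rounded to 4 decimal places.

0.1203

Differing sites — 5:G/T; 14:T/A.
p = 2/18 = 0.111111.
d = −0.75 · ln(1 − (4/3)·0.111111) = −0.75 · ln(0.851852) = −0.75 · (-0.160342) = 0.1203.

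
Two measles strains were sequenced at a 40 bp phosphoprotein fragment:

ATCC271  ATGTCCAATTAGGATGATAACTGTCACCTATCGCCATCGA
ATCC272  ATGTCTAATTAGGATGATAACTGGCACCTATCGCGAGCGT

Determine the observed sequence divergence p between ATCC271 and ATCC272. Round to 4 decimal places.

0.1250

Mismatches occur at site 6 (C↔T), site 24 (T↔G), site 35 (C↔G), site 37 (T↔G), site 40 (A↔T).
There are 5 differences over 40 sites, so p = 5/40 = 0.1250.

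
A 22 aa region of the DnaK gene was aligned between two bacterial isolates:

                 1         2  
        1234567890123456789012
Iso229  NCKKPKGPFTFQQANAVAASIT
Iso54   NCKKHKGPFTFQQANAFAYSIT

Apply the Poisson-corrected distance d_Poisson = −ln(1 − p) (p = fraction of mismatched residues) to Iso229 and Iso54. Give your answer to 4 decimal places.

0.1466

Mismatches occur at site 5 (P→H), site 17 (V→F), site 19 (A→Y).
p = 3/22 = 0.136364.
d = −ln(1 − 0.136364) = −ln(0.863636) = 0.1466.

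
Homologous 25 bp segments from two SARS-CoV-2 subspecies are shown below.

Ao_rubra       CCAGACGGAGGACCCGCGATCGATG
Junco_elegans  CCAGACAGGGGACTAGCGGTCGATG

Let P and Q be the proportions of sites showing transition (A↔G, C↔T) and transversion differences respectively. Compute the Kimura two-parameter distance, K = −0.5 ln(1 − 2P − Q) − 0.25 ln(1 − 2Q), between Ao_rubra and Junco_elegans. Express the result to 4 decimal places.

Mismatches occur at site 7 (G↔A, transition), site 9 (A↔G, transition), site 14 (C↔T, transition), site 15 (C↔A, transversion), site 19 (A↔G, transition).
Of the 5 differences, 4 transitions and 1 transversion over 25 sites: P = 4/25 = 0.160000, Q = 1/25 = 0.040000.
d = −0.5·ln(0.640000) − 0.25·ln(0.920000) = −0.5·(-0.446287) − 0.25·(-0.083382) = 0.2440.

0.2440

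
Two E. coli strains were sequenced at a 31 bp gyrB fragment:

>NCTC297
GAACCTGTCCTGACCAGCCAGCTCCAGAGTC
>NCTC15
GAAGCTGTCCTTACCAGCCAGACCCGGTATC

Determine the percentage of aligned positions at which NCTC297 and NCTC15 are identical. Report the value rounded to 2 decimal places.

77.42%

The sequences differ at positions 4 (C/G), 12 (G/T), 22 (C/A), 23 (T/C), 26 (A/G), 28 (A/T), 29 (G/A).
24 of the 31 sites match, so the percent identity is 24/31 × 100 = 77.42%.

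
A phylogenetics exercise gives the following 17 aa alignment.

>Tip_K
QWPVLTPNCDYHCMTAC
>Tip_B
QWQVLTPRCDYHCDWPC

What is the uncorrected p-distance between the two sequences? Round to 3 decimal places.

0.294

Differing sites — 3:P/Q; 8:N/R; 14:M/D; 15:T/W; 16:A/P.
There are 5 differences over 17 sites, so p = 5/17 = 0.294.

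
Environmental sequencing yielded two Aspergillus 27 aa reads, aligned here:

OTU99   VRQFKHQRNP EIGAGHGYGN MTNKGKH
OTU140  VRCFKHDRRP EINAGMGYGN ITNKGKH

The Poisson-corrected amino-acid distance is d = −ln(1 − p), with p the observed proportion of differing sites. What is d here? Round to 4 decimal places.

Differing sites — 3:Q/C; 7:Q/D; 9:N/R; 13:G/N; 16:H/M; 21:M/I.
p = 6/27 = 0.222222.
d = −ln(1 − 0.222222) = −ln(0.777778) = 0.2513.

0.2513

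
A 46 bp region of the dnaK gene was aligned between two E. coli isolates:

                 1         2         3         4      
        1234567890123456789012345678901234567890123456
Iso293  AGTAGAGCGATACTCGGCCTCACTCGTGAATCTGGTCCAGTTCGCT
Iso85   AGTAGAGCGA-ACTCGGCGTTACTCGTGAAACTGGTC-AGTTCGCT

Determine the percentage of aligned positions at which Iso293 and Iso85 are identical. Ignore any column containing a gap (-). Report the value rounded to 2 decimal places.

93.18%

Excluding the 2 gap columns leaves 44 comparable sites.
Differing sites — 19:C/G; 21:C/T; 31:T/A.
41 of the 44 comparable sites match, so the percent identity is 41/44 × 100 = 93.18%.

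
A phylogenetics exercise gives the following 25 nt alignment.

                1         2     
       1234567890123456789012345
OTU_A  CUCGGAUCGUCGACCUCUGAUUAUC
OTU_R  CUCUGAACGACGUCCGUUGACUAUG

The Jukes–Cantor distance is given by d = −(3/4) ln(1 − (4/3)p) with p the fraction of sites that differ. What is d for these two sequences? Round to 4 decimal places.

Differing sites — 4:G/U; 7:U/A; 10:U/A; 13:A/U; 16:U/G; 17:C/U; 21:U/C; 25:C/G.
p = 8/25 = 0.320000.
d = −0.75 · ln(1 − (4/3)·0.320000) = −0.75 · ln(0.573333) = −0.75 · (-0.556289) = 0.4172.

0.4172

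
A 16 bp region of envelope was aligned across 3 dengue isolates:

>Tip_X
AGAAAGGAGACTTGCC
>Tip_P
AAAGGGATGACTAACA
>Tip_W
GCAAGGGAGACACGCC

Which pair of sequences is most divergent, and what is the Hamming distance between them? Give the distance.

9

Pairwise Hamming distances:
  Tip_X vs Tip_P: 8
  Tip_X vs Tip_W: 5
  Tip_P vs Tip_W: 9
The largest is 9, between Tip_P and Tip_W.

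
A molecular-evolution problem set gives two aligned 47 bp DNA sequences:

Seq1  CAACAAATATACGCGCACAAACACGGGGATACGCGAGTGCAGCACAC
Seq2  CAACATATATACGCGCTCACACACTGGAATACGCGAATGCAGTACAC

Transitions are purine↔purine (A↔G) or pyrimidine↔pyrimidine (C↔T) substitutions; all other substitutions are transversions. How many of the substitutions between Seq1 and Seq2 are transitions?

3

The sequences differ at positions 6 (A/T, transversion), 17 (A/T, transversion), 20 (A/C, transversion), 25 (G/T, transversion), 28 (G/A, transition), 37 (G/A, transition), 43 (C/T, transition).
Of the 7 differences, 3 transitions and 4 transversions, so the answer is 3.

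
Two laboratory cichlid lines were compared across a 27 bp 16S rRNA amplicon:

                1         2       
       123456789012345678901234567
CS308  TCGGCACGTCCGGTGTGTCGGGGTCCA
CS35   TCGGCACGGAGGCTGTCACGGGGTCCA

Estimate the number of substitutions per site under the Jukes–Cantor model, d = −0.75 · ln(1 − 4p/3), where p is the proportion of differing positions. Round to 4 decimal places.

0.2635

Differing sites — 9:T/G; 10:C/A; 11:C/G; 13:G/C; 17:G/C; 18:T/A.
p = 6/27 = 0.222222.
d = −0.75 · ln(1 − (4/3)·0.222222) = −0.75 · ln(0.703704) = −0.75 · (-0.351397) = 0.2635.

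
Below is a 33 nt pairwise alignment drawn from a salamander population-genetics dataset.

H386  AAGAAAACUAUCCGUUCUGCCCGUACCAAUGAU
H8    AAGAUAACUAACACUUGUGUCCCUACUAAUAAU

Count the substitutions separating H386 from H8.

Differing sites — 5:A/U; 11:U/A; 13:C/A; 14:G/C; 17:C/G; 20:C/U; 23:G/C; 27:C/U; 31:G/A.
That gives 9 mismatches out of 33 aligned sites, so the Hamming distance is 9.

9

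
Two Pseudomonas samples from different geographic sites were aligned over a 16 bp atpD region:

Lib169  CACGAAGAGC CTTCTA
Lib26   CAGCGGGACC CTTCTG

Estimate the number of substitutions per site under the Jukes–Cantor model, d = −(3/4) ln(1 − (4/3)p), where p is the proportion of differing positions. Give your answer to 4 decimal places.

0.5199

Differing sites — 3:C/G; 4:G/C; 5:A/G; 6:A/G; 9:G/C; 16:A/G.
p = 6/16 = 0.375000.
d = −0.75 · ln(1 − (4/3)·0.375000) = −0.75 · ln(0.500000) = −0.75 · (-0.693147) = 0.5199.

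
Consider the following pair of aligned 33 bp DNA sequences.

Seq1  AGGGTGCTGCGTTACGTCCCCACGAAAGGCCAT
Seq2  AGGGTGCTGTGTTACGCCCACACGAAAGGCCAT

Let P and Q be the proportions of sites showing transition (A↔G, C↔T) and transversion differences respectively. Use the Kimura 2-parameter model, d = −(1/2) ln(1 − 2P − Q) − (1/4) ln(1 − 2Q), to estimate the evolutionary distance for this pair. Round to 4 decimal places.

0.0978

Mismatches occur at site 10 (C→T, transition), site 17 (T→C, transition), site 20 (C→A, transversion).
Of the 3 differences, 2 transitions and 1 transversion over 33 sites: P = 2/33 = 0.060606, Q = 1/33 = 0.030303.
d = −0.5·ln(0.848485) − 0.25·ln(0.939394) = −0.5·(-0.164303) − 0.25·(-0.062520) = 0.0978.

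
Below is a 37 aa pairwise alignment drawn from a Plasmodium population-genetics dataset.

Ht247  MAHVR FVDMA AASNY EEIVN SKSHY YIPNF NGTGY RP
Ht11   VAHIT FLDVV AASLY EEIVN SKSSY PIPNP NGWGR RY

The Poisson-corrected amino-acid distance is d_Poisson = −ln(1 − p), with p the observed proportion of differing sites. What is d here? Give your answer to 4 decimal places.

0.4329

Mismatches occur at site 1 (M/V), site 4 (V/I), site 5 (R/T), site 7 (V/L), site 9 (M/V), site 10 (A/V), site 14 (N/L), site 24 (H/S), site 26 (Y/P), site 30 (F/P), site 33 (T/W), site 35 (Y/R), site 37 (P/Y).
p = 13/37 = 0.351351.
d = −ln(1 − 0.351351) = −ln(0.648649) = 0.4329.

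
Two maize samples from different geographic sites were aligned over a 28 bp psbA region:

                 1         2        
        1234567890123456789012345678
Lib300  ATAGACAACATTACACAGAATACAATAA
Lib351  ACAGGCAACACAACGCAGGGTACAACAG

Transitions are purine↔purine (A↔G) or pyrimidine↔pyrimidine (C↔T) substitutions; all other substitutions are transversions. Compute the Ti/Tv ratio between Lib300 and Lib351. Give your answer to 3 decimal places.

8.000

Mismatches occur at site 2 (T↔C, transition), site 5 (A↔G, transition), site 11 (T↔C, transition), site 12 (T↔A, transversion), site 15 (A↔G, transition), site 19 (A↔G, transition), site 20 (A↔G, transition), site 26 (T↔C, transition), site 28 (A↔G, transition).
Of the 9 differences, 8 transitions and 1 transversion, so Ti/Tv = 8/1 = 8.000.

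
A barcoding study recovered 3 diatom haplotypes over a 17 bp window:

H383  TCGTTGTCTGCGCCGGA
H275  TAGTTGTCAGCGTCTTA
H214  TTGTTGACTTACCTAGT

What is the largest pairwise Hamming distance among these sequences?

Pairwise Hamming distances:
  H383 vs H275: 5
  H383 vs H214: 8
  H275 vs H214: 11
The largest is 11, between H275 and H214.

11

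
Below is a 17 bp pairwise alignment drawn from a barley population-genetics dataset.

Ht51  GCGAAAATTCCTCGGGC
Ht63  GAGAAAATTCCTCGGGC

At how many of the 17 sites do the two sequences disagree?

1

The sequences differ at position 2 (C/A).
That gives 1 mismatch out of 17 aligned sites, so the Hamming distance is 1.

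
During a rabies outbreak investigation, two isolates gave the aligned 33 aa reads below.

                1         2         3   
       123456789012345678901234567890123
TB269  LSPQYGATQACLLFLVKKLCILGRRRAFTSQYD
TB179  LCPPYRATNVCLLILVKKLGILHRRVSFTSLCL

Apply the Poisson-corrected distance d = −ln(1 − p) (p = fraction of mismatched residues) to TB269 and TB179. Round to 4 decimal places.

Differing sites — 2:S/C; 4:Q/P; 6:G/R; 9:Q/N; 10:A/V; 14:F/I; 20:C/G; 23:G/H; 26:R/V; 27:A/S; 31:Q/L; 32:Y/C; 33:D/L.
p = 13/33 = 0.393939.
d = −ln(1 − 0.393939) = −ln(0.606061) = 0.5008.

0.5008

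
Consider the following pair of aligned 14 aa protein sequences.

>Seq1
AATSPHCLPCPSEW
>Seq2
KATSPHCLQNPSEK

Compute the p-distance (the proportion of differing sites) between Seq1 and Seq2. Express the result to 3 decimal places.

Mismatches occur at site 1 (A/K), site 9 (P/Q), site 10 (C/N), site 14 (W/K).
There are 4 differences over 14 sites, so p = 4/14 = 0.286.

0.286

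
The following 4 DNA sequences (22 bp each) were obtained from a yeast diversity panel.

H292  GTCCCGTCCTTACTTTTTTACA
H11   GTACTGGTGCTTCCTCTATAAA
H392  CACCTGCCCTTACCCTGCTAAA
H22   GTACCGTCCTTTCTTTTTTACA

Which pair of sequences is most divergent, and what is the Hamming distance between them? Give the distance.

12

Pairwise Hamming distances:
  H292 vs H11: 11
  H292 vs H392: 9
  H292 vs H22: 2
  H11 vs H392: 12
  H11 vs H22: 9
  H392 vs H22: 11
The largest is 12, between H11 and H392.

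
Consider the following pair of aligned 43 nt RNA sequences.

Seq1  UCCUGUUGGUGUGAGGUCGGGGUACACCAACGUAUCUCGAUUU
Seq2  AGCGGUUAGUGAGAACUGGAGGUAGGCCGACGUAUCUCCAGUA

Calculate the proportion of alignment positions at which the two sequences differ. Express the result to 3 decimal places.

Differing sites — 1:U/A; 2:C/G; 4:U/G; 8:G/A; 12:U/A; 15:G/A; 16:G/C; 18:C/G; 20:G/A; 25:C/G; 26:A/G; 29:A/G; 39:G/C; 41:U/G; 43:U/A.
There are 15 differences over 43 sites, so p = 15/43 = 0.349.

0.349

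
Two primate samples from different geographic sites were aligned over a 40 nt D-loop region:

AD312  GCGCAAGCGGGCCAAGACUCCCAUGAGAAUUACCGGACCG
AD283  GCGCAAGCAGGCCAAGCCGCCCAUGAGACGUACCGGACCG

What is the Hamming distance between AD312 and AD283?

5

Mismatches occur at site 9 (G→A), site 17 (A→C), site 19 (U→G), site 29 (A→C), site 30 (U→G).
That gives 5 mismatches out of 40 aligned sites, so the Hamming distance is 5.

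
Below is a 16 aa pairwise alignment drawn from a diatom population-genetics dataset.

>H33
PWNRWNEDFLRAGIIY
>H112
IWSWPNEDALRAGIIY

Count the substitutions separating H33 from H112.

Mismatches occur at site 1 (P/I), site 3 (N/S), site 4 (R/W), site 5 (W/P), site 9 (F/A).
That gives 5 mismatches out of 16 aligned sites, so the Hamming distance is 5.

5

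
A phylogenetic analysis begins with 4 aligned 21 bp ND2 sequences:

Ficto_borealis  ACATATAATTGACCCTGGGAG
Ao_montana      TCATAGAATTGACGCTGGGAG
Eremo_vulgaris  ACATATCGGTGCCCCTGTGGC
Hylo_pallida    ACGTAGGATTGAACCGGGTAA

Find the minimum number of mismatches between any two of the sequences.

Pairwise Hamming distances:
  Ficto_borealis vs Ao_montana: 3
  Ficto_borealis vs Eremo_vulgaris: 7
  Ficto_borealis vs Hylo_pallida: 7
  Ao_montana vs Eremo_vulgaris: 10
  Ao_montana vs Hylo_pallida: 8
  Eremo_vulgaris vs Hylo_pallida: 12
The smallest is 3, between Ficto_borealis and Ao_montana.

3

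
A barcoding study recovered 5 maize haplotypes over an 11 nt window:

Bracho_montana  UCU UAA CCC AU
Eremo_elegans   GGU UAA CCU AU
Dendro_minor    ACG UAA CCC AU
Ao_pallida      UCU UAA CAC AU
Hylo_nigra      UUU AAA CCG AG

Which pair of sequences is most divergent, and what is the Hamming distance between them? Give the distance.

Pairwise Hamming distances:
  Bracho_montana vs Eremo_elegans: 3
  Bracho_montana vs Dendro_minor: 2
  Bracho_montana vs Ao_pallida: 1
  Bracho_montana vs Hylo_nigra: 4
  Eremo_elegans vs Dendro_minor: 4
  Eremo_elegans vs Ao_pallida: 4
  Eremo_elegans vs Hylo_nigra: 5
  Dendro_minor vs Ao_pallida: 3
  Dendro_minor vs Hylo_nigra: 6
  Ao_pallida vs Hylo_nigra: 5
The largest is 6, between Dendro_minor and Hylo_nigra.

6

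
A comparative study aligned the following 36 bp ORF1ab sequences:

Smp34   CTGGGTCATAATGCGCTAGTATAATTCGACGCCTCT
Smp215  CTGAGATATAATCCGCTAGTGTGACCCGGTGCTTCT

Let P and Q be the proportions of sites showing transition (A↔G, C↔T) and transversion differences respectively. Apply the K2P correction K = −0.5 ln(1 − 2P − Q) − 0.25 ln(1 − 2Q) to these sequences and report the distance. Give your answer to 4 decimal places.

Mismatches occur at site 4 (G↔A, transition), site 6 (T↔A, transversion), site 7 (C↔T, transition), site 13 (G↔C, transversion), site 21 (A↔G, transition), site 23 (A↔G, transition), site 25 (T↔C, transition), site 26 (T↔C, transition), site 29 (A↔G, transition), site 30 (C↔T, transition), site 33 (C↔T, transition).
Of the 11 differences, 9 transitions and 2 transversions over 36 sites: P = 9/36 = 0.250000, Q = 2/36 = 0.055556.
d = −0.5·ln(0.444444) − 0.25·ln(0.888888) = −0.5·(-0.810931) − 0.25·(-0.117784) = 0.4349.

0.4349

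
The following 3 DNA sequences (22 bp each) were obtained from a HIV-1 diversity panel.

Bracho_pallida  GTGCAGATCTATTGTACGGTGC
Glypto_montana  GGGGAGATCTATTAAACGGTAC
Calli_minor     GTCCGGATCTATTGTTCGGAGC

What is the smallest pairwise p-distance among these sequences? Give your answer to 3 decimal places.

0.182

Pairwise Hamming distances:
  Bracho_pallida vs Glypto_montana: 5
  Bracho_pallida vs Calli_minor: 4
  Glypto_montana vs Calli_minor: 9
The smallest is 4 mismatches, between Bracho_pallida and Calli_minor; p = 4/22 = 0.182.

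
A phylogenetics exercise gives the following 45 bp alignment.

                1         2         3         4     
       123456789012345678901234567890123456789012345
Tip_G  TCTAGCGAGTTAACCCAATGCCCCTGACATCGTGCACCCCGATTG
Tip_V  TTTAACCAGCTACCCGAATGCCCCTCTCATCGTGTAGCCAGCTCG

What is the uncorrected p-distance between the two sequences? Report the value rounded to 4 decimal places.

The sequences differ at positions 2 (C/T), 5 (G/A), 7 (G/C), 10 (T/C), 13 (A/C), 16 (C/G), 26 (G/C), 27 (A/T), 35 (C/T), 37 (C/G), 40 (C/A), 42 (A/C), 44 (T/C).
There are 13 differences over 45 sites, so p = 13/45 = 0.2889.

0.2889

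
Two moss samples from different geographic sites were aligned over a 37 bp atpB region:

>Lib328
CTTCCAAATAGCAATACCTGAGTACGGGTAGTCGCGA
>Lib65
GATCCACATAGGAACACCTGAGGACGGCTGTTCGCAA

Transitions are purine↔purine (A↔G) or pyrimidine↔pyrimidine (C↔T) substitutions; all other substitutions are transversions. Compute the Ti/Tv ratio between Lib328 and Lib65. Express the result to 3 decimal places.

The sequences differ at positions 1 (C/G, transversion), 2 (T/A, transversion), 7 (A/C, transversion), 12 (C/G, transversion), 15 (T/C, transition), 23 (T/G, transversion), 28 (G/C, transversion), 30 (A/G, transition), 31 (G/T, transversion), 36 (G/A, transition).
Of the 10 differences, 3 transitions and 7 transversions, so Ti/Tv = 3/7 = 0.429.

0.429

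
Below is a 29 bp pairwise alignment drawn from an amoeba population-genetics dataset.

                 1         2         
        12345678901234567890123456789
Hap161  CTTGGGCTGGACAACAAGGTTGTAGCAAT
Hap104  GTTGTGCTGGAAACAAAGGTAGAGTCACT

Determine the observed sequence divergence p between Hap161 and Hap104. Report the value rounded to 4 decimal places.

0.3448

The sequences differ at positions 1 (C/G), 5 (G/T), 12 (C/A), 14 (A/C), 15 (C/A), 21 (T/A), 23 (T/A), 24 (A/G), 25 (G/T), 28 (A/C).
There are 10 differences over 29 sites, so p = 10/29 = 0.3448.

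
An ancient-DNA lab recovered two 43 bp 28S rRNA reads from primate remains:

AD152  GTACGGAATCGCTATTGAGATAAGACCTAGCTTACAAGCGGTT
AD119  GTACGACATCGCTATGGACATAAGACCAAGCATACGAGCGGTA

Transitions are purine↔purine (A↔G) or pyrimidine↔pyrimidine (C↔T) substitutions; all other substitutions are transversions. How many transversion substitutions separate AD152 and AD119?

6

The sequences differ at positions 6 (G/A, transition), 7 (A/C, transversion), 16 (T/G, transversion), 19 (G/C, transversion), 28 (T/A, transversion), 32 (T/A, transversion), 36 (A/G, transition), 43 (T/A, transversion).
Of the 8 differences, 2 transitions and 6 transversions, so the answer is 6.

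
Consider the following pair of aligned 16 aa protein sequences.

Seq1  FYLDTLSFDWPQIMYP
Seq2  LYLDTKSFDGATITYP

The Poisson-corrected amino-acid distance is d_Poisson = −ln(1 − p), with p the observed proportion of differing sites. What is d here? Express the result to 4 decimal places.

The sequences differ at positions 1 (F/L), 6 (L/K), 10 (W/G), 11 (P/A), 12 (Q/T), 14 (M/T).
p = 6/16 = 0.375000.
d = −ln(1 − 0.375000) = −ln(0.625000) = 0.4700.

0.4700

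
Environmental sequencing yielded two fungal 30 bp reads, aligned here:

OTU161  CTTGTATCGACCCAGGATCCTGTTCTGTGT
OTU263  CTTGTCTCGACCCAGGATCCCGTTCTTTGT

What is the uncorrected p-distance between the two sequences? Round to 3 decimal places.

0.100

The sequences differ at positions 6 (A/C), 21 (T/C), 27 (G/T).
There are 3 differences over 30 sites, so p = 3/30 = 0.100.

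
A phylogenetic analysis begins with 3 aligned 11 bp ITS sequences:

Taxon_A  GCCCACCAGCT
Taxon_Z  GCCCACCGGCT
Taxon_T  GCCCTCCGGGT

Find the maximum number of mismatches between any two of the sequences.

3

Pairwise Hamming distances:
  Taxon_A vs Taxon_Z: 1
  Taxon_A vs Taxon_T: 3
  Taxon_Z vs Taxon_T: 2
The largest is 3, between Taxon_A and Taxon_T.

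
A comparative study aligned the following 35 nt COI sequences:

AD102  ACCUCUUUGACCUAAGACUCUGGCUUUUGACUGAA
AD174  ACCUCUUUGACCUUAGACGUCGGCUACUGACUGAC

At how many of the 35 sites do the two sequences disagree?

The sequences differ at positions 14 (A/U), 19 (U/G), 20 (C/U), 21 (U/C), 26 (U/A), 27 (U/C), 35 (A/C).
That gives 7 mismatches out of 35 aligned sites, so the Hamming distance is 7.

7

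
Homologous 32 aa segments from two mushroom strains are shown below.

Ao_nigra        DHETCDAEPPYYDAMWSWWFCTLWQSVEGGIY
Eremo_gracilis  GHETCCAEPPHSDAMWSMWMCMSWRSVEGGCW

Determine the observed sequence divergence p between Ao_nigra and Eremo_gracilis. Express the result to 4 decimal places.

0.3438

Mismatches occur at site 1 (D/G), site 6 (D/C), site 11 (Y/H), site 12 (Y/S), site 18 (W/M), site 20 (F/M), site 22 (T/M), site 23 (L/S), site 25 (Q/R), site 31 (I/C), site 32 (Y/W).
There are 11 differences over 32 sites, so p = 11/32 = 0.3438.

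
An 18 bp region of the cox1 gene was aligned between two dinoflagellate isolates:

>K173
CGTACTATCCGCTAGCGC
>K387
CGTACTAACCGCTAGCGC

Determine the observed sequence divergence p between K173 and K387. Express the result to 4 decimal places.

0.0556

Differing sites — 8:T/A.
There are 1 differences over 18 sites, so p = 1/18 = 0.0556.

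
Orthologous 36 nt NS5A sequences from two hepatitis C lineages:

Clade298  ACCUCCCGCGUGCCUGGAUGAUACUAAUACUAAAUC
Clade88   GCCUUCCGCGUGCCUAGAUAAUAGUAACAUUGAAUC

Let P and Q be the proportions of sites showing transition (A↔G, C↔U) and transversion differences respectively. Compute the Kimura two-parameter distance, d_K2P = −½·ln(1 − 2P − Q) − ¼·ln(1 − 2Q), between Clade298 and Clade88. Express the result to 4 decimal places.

The sequences differ at positions 1 (A/G, transition), 5 (C/U, transition), 16 (G/A, transition), 20 (G/A, transition), 24 (C/G, transversion), 28 (U/C, transition), 30 (C/U, transition), 32 (A/G, transition).
Of the 8 differences, 7 transitions and 1 transversion over 36 sites: P = 7/36 = 0.194444, Q = 1/36 = 0.027778.
d = −0.5·ln(0.583334) − 0.25·ln(0.944444) = −0.5·(-0.538995) − 0.25·(-0.057159) = 0.2838.

0.2838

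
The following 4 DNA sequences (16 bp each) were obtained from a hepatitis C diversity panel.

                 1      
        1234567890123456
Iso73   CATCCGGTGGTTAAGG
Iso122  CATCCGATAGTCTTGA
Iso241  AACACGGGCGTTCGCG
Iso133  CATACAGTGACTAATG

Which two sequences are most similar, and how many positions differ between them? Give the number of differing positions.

5

Pairwise Hamming distances:
  Iso73 vs Iso122: 6
  Iso73 vs Iso241: 8
  Iso73 vs Iso133: 5
  Iso122 vs Iso241: 11
  Iso122 vs Iso133: 11
  Iso241 vs Iso133: 10
The smallest is 5, between Iso73 and Iso133.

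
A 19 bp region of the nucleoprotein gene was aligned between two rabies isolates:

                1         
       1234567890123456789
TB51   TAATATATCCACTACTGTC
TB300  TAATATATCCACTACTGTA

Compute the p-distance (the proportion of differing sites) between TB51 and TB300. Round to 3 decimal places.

Differing sites — 19:C/A.
There are 1 differences over 19 sites, so p = 1/19 = 0.053.

0.053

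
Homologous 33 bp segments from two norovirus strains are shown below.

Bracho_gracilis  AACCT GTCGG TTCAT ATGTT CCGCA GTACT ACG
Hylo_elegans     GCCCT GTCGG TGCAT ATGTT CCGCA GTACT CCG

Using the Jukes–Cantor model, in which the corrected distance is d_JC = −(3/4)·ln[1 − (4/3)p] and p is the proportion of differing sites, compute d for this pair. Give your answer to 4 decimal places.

The sequences differ at positions 1 (A/G), 2 (A/C), 12 (T/G), 31 (A/C).
p = 4/33 = 0.121212.
d = −0.75 · ln(1 − (4/3)·0.121212) = −0.75 · ln(0.838384) = −0.75 · (-0.176279) = 0.1322.

0.1322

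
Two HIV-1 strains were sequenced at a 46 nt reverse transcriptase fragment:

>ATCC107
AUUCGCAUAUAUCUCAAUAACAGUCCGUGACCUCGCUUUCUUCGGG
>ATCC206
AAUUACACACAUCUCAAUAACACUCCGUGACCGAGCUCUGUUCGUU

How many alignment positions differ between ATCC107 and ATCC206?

Differing sites — 2:U/A; 4:C/U; 5:G/A; 8:U/C; 10:U/C; 23:G/C; 33:U/G; 34:C/A; 38:U/C; 40:C/G; 45:G/U; 46:G/U.
That gives 12 mismatches out of 46 aligned sites, so the Hamming distance is 12.

12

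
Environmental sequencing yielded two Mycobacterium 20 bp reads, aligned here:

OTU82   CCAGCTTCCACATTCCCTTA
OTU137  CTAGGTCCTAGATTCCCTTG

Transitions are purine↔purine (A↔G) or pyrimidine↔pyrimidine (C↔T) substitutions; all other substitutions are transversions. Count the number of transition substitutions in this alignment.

The sequences differ at positions 2 (C/T, transition), 5 (C/G, transversion), 7 (T/C, transition), 9 (C/T, transition), 11 (C/G, transversion), 20 (A/G, transition).
Of the 6 differences, 4 transitions and 2 transversions, so the answer is 4.

4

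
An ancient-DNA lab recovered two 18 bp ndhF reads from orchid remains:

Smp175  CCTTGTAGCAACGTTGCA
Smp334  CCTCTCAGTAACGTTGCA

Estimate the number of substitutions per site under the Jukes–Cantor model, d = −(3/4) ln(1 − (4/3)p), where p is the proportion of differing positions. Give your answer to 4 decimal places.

0.2635

Mismatches occur at site 4 (T/C), site 5 (G/T), site 6 (T/C), site 9 (C/T).
p = 4/18 = 0.222222.
d = −0.75 · ln(1 − (4/3)·0.222222) = −0.75 · ln(0.703704) = −0.75 · (-0.351397) = 0.2635.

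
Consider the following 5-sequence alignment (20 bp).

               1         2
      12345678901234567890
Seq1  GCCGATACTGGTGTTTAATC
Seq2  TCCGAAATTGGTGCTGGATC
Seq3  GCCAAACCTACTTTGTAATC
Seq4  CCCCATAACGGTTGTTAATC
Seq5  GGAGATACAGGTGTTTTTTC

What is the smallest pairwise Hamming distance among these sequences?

Pairwise Hamming distances:
  Seq1 vs Seq2: 6
  Seq1 vs Seq3: 7
  Seq1 vs Seq4: 6
  Seq1 vs Seq5: 5
  Seq2 vs Seq3: 11
  Seq2 vs Seq4: 9
  Seq2 vs Seq5: 10
  Seq3 vs Seq4: 10
  Seq3 vs Seq5: 12
  Seq4 vs Seq5: 10
The smallest is 5, between Seq1 and Seq5.

5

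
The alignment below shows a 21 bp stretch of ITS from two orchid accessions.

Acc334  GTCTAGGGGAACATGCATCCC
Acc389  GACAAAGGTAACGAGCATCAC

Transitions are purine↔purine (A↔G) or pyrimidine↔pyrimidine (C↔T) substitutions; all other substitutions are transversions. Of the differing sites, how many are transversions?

5

Mismatches occur at site 2 (T/A, transversion), site 4 (T/A, transversion), site 6 (G/A, transition), site 9 (G/T, transversion), site 13 (A/G, transition), site 14 (T/A, transversion), site 20 (C/A, transversion).
Of the 7 differences, 2 transitions and 5 transversions, so the answer is 5.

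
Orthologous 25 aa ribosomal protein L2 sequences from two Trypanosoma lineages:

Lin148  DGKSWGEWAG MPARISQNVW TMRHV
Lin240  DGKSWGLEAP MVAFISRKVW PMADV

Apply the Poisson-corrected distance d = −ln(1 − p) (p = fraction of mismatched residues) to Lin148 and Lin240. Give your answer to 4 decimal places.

Differing sites — 7:E/L; 8:W/E; 10:G/P; 12:P/V; 14:R/F; 17:Q/R; 18:N/K; 21:T/P; 23:R/A; 24:H/D.
p = 10/25 = 0.400000.
d = −ln(1 − 0.400000) = −ln(0.600000) = 0.5108.

0.5108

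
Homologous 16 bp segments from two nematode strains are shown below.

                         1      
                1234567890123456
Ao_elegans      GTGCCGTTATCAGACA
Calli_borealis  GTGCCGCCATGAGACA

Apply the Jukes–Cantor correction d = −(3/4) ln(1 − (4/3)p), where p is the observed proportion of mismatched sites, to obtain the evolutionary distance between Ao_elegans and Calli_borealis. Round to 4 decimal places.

Differing sites — 7:T/C; 8:T/C; 11:C/G.
p = 3/16 = 0.187500.
d = −0.75 · ln(1 − (4/3)·0.187500) = −0.75 · ln(0.750000) = −0.75 · (-0.287682) = 0.2158.

0.2158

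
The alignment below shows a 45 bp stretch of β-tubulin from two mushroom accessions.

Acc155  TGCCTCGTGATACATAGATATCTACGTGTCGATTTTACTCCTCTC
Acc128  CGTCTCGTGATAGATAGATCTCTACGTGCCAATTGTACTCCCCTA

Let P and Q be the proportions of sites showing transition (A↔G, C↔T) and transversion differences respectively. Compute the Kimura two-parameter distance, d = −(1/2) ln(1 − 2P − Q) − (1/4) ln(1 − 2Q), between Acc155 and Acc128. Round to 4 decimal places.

0.2353

Differing sites — 1:T/C (Ti); 3:C/T (Ti); 13:C/G (Tv); 20:A/C (Tv); 29:T/C (Ti); 31:G/A (Ti); 35:T/G (Tv); 42:T/C (Ti); 45:C/A (Tv).
Of the 9 differences, 5 transitions and 4 transversions over 45 sites: P = 5/45 = 0.111111, Q = 4/45 = 0.088889.
d = −0.5·ln(0.688889) − 0.25·ln(0.822222) = −0.5·(-0.372675) − 0.25·(-0.195745) = 0.2353.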